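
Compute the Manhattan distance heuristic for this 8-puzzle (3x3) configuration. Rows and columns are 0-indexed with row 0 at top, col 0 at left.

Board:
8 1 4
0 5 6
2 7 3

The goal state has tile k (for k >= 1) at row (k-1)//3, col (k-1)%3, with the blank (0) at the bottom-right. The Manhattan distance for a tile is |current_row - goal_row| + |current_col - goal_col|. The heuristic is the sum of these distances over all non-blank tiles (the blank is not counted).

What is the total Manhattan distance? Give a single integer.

Tile 8: at (0,0), goal (2,1), distance |0-2|+|0-1| = 3
Tile 1: at (0,1), goal (0,0), distance |0-0|+|1-0| = 1
Tile 4: at (0,2), goal (1,0), distance |0-1|+|2-0| = 3
Tile 5: at (1,1), goal (1,1), distance |1-1|+|1-1| = 0
Tile 6: at (1,2), goal (1,2), distance |1-1|+|2-2| = 0
Tile 2: at (2,0), goal (0,1), distance |2-0|+|0-1| = 3
Tile 7: at (2,1), goal (2,0), distance |2-2|+|1-0| = 1
Tile 3: at (2,2), goal (0,2), distance |2-0|+|2-2| = 2
Sum: 3 + 1 + 3 + 0 + 0 + 3 + 1 + 2 = 13

Answer: 13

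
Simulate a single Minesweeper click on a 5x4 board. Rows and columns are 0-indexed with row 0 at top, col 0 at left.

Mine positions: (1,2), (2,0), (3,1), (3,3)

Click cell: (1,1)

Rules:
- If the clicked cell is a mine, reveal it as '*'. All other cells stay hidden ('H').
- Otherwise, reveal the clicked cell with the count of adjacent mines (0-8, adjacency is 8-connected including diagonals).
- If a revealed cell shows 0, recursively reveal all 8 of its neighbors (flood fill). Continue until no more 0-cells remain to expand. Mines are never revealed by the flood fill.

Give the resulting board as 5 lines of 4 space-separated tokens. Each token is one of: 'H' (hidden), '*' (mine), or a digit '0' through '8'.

H H H H
H 2 H H
H H H H
H H H H
H H H H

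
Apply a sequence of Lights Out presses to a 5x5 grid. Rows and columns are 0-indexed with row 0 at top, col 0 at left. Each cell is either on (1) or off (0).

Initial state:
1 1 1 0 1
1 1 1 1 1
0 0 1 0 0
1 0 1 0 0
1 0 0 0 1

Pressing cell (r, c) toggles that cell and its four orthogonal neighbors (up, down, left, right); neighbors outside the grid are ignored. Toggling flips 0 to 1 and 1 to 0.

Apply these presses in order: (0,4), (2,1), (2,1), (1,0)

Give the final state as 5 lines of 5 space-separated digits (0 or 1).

After press 1 at (0,4):
1 1 1 1 0
1 1 1 1 0
0 0 1 0 0
1 0 1 0 0
1 0 0 0 1

After press 2 at (2,1):
1 1 1 1 0
1 0 1 1 0
1 1 0 0 0
1 1 1 0 0
1 0 0 0 1

After press 3 at (2,1):
1 1 1 1 0
1 1 1 1 0
0 0 1 0 0
1 0 1 0 0
1 0 0 0 1

After press 4 at (1,0):
0 1 1 1 0
0 0 1 1 0
1 0 1 0 0
1 0 1 0 0
1 0 0 0 1

Answer: 0 1 1 1 0
0 0 1 1 0
1 0 1 0 0
1 0 1 0 0
1 0 0 0 1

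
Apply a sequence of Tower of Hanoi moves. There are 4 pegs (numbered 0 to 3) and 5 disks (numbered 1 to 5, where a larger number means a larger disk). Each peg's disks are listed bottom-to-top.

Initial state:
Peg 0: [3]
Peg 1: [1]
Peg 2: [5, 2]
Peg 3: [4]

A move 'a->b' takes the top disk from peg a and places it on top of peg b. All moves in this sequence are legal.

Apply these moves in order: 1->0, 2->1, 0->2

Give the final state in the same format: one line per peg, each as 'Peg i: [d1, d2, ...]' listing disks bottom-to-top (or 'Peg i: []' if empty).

After move 1 (1->0):
Peg 0: [3, 1]
Peg 1: []
Peg 2: [5, 2]
Peg 3: [4]

After move 2 (2->1):
Peg 0: [3, 1]
Peg 1: [2]
Peg 2: [5]
Peg 3: [4]

After move 3 (0->2):
Peg 0: [3]
Peg 1: [2]
Peg 2: [5, 1]
Peg 3: [4]

Answer: Peg 0: [3]
Peg 1: [2]
Peg 2: [5, 1]
Peg 3: [4]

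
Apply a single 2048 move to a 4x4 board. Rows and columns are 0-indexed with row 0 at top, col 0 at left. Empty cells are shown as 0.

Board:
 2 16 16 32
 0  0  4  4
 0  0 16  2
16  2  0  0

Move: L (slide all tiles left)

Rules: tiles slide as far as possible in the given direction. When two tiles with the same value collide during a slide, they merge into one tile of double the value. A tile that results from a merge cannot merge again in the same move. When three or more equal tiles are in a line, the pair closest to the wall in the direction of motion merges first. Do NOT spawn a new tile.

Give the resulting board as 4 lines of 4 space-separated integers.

Answer:  2 32 32  0
 8  0  0  0
16  2  0  0
16  2  0  0

Derivation:
Slide left:
row 0: [2, 16, 16, 32] -> [2, 32, 32, 0]
row 1: [0, 0, 4, 4] -> [8, 0, 0, 0]
row 2: [0, 0, 16, 2] -> [16, 2, 0, 0]
row 3: [16, 2, 0, 0] -> [16, 2, 0, 0]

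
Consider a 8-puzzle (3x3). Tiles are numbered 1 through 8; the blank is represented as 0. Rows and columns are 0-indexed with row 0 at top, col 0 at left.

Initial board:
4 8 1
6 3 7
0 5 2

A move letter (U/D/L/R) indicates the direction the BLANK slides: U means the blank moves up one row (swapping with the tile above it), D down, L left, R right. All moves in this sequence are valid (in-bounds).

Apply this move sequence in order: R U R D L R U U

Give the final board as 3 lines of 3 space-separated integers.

Answer: 4 8 0
6 7 1
5 3 2

Derivation:
After move 1 (R):
4 8 1
6 3 7
5 0 2

After move 2 (U):
4 8 1
6 0 7
5 3 2

After move 3 (R):
4 8 1
6 7 0
5 3 2

After move 4 (D):
4 8 1
6 7 2
5 3 0

After move 5 (L):
4 8 1
6 7 2
5 0 3

After move 6 (R):
4 8 1
6 7 2
5 3 0

After move 7 (U):
4 8 1
6 7 0
5 3 2

After move 8 (U):
4 8 0
6 7 1
5 3 2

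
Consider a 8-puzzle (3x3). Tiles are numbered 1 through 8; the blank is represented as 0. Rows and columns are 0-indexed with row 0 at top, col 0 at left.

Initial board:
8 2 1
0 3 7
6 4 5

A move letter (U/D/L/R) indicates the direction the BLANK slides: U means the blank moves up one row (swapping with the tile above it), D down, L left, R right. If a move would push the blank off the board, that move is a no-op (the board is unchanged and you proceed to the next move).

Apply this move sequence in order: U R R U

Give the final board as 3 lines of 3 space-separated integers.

After move 1 (U):
0 2 1
8 3 7
6 4 5

After move 2 (R):
2 0 1
8 3 7
6 4 5

After move 3 (R):
2 1 0
8 3 7
6 4 5

After move 4 (U):
2 1 0
8 3 7
6 4 5

Answer: 2 1 0
8 3 7
6 4 5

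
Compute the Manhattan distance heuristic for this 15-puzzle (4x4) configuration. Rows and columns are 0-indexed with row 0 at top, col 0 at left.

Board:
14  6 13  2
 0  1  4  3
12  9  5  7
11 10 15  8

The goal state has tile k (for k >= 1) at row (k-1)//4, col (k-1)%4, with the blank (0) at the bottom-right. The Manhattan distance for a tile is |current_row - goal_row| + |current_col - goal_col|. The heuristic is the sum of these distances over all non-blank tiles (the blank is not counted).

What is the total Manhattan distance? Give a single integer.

Answer: 33

Derivation:
Tile 14: at (0,0), goal (3,1), distance |0-3|+|0-1| = 4
Tile 6: at (0,1), goal (1,1), distance |0-1|+|1-1| = 1
Tile 13: at (0,2), goal (3,0), distance |0-3|+|2-0| = 5
Tile 2: at (0,3), goal (0,1), distance |0-0|+|3-1| = 2
Tile 1: at (1,1), goal (0,0), distance |1-0|+|1-0| = 2
Tile 4: at (1,2), goal (0,3), distance |1-0|+|2-3| = 2
Tile 3: at (1,3), goal (0,2), distance |1-0|+|3-2| = 2
Tile 12: at (2,0), goal (2,3), distance |2-2|+|0-3| = 3
Tile 9: at (2,1), goal (2,0), distance |2-2|+|1-0| = 1
Tile 5: at (2,2), goal (1,0), distance |2-1|+|2-0| = 3
Tile 7: at (2,3), goal (1,2), distance |2-1|+|3-2| = 2
Tile 11: at (3,0), goal (2,2), distance |3-2|+|0-2| = 3
Tile 10: at (3,1), goal (2,1), distance |3-2|+|1-1| = 1
Tile 15: at (3,2), goal (3,2), distance |3-3|+|2-2| = 0
Tile 8: at (3,3), goal (1,3), distance |3-1|+|3-3| = 2
Sum: 4 + 1 + 5 + 2 + 2 + 2 + 2 + 3 + 1 + 3 + 2 + 3 + 1 + 0 + 2 = 33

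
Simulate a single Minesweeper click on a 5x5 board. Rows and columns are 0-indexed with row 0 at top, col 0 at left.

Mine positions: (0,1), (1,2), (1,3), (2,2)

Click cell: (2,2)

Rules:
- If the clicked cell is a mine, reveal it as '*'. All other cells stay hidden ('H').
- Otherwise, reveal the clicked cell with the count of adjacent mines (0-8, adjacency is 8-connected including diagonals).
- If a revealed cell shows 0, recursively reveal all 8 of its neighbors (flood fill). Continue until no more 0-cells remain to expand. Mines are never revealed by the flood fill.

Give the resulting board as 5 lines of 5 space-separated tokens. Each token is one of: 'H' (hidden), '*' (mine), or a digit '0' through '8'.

H H H H H
H H H H H
H H * H H
H H H H H
H H H H H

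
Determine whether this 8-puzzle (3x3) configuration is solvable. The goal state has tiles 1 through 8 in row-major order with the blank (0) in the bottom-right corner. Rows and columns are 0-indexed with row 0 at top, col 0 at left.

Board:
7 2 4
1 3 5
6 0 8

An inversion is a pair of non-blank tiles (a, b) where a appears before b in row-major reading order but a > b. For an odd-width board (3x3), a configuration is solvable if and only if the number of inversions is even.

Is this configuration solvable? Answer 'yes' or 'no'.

Inversions (pairs i<j in row-major order where tile[i] > tile[j] > 0): 9
9 is odd, so the puzzle is not solvable.

Answer: no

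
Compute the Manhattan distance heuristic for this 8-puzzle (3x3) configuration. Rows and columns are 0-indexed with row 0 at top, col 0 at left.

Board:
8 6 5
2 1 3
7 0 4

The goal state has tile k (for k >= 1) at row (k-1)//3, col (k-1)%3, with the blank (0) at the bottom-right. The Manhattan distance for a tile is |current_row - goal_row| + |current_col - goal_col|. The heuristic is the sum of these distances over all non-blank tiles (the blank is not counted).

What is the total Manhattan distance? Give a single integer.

Tile 8: at (0,0), goal (2,1), distance |0-2|+|0-1| = 3
Tile 6: at (0,1), goal (1,2), distance |0-1|+|1-2| = 2
Tile 5: at (0,2), goal (1,1), distance |0-1|+|2-1| = 2
Tile 2: at (1,0), goal (0,1), distance |1-0|+|0-1| = 2
Tile 1: at (1,1), goal (0,0), distance |1-0|+|1-0| = 2
Tile 3: at (1,2), goal (0,2), distance |1-0|+|2-2| = 1
Tile 7: at (2,0), goal (2,0), distance |2-2|+|0-0| = 0
Tile 4: at (2,2), goal (1,0), distance |2-1|+|2-0| = 3
Sum: 3 + 2 + 2 + 2 + 2 + 1 + 0 + 3 = 15

Answer: 15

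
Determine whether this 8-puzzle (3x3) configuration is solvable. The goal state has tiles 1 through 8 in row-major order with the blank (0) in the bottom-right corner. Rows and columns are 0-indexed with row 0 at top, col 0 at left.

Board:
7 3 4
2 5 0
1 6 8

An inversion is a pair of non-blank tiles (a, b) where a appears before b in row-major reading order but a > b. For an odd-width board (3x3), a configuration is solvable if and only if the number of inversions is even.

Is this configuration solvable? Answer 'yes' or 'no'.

Answer: yes

Derivation:
Inversions (pairs i<j in row-major order where tile[i] > tile[j] > 0): 12
12 is even, so the puzzle is solvable.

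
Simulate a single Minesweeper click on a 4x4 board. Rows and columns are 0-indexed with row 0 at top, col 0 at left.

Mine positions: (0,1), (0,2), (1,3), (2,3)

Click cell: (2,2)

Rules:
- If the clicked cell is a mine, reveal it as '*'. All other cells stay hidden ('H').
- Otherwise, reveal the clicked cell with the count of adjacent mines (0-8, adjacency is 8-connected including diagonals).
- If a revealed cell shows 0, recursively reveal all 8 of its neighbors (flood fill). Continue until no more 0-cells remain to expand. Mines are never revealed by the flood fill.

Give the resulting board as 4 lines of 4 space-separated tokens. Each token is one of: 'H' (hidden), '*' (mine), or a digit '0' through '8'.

H H H H
H H H H
H H 2 H
H H H H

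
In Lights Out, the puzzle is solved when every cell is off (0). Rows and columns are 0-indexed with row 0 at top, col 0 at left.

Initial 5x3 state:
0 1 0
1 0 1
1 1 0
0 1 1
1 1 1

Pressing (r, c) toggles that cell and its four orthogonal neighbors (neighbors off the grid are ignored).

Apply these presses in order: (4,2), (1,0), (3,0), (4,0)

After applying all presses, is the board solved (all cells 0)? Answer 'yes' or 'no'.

After press 1 at (4,2):
0 1 0
1 0 1
1 1 0
0 1 0
1 0 0

After press 2 at (1,0):
1 1 0
0 1 1
0 1 0
0 1 0
1 0 0

After press 3 at (3,0):
1 1 0
0 1 1
1 1 0
1 0 0
0 0 0

After press 4 at (4,0):
1 1 0
0 1 1
1 1 0
0 0 0
1 1 0

Lights still on: 8

Answer: no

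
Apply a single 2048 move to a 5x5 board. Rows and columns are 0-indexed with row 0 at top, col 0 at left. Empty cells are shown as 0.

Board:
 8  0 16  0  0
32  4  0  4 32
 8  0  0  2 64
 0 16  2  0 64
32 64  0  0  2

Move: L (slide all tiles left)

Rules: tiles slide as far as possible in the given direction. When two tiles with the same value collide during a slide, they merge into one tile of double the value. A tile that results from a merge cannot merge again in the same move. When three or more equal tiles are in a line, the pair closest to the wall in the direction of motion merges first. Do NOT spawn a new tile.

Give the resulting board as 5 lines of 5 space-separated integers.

Slide left:
row 0: [8, 0, 16, 0, 0] -> [8, 16, 0, 0, 0]
row 1: [32, 4, 0, 4, 32] -> [32, 8, 32, 0, 0]
row 2: [8, 0, 0, 2, 64] -> [8, 2, 64, 0, 0]
row 3: [0, 16, 2, 0, 64] -> [16, 2, 64, 0, 0]
row 4: [32, 64, 0, 0, 2] -> [32, 64, 2, 0, 0]

Answer:  8 16  0  0  0
32  8 32  0  0
 8  2 64  0  0
16  2 64  0  0
32 64  2  0  0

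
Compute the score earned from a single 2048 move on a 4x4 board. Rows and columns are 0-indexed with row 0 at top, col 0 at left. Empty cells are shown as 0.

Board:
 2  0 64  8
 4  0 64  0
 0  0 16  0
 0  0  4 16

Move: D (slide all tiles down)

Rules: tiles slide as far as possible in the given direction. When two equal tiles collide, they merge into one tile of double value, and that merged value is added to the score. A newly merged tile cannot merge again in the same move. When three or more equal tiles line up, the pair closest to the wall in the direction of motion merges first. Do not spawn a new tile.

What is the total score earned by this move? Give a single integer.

Answer: 128

Derivation:
Slide down:
col 0: [2, 4, 0, 0] -> [0, 0, 2, 4]  score +0 (running 0)
col 1: [0, 0, 0, 0] -> [0, 0, 0, 0]  score +0 (running 0)
col 2: [64, 64, 16, 4] -> [0, 128, 16, 4]  score +128 (running 128)
col 3: [8, 0, 0, 16] -> [0, 0, 8, 16]  score +0 (running 128)
Board after move:
  0   0   0   0
  0   0 128   0
  2   0  16   8
  4   0   4  16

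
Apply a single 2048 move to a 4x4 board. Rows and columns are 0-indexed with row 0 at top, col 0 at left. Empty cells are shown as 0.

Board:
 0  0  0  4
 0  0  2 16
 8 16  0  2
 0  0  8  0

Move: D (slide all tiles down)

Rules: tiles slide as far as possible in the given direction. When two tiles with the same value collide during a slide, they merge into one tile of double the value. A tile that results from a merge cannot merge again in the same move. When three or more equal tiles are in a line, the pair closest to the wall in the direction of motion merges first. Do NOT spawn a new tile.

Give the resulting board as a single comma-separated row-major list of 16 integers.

Slide down:
col 0: [0, 0, 8, 0] -> [0, 0, 0, 8]
col 1: [0, 0, 16, 0] -> [0, 0, 0, 16]
col 2: [0, 2, 0, 8] -> [0, 0, 2, 8]
col 3: [4, 16, 2, 0] -> [0, 4, 16, 2]

Answer: 0, 0, 0, 0, 0, 0, 0, 4, 0, 0, 2, 16, 8, 16, 8, 2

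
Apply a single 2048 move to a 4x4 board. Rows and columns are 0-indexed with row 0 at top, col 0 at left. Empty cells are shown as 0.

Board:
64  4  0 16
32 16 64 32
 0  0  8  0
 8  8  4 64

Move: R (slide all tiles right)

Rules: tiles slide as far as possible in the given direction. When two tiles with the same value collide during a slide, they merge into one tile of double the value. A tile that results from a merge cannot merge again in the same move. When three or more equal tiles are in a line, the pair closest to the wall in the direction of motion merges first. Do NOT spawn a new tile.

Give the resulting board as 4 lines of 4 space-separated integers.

Answer:  0 64  4 16
32 16 64 32
 0  0  0  8
 0 16  4 64

Derivation:
Slide right:
row 0: [64, 4, 0, 16] -> [0, 64, 4, 16]
row 1: [32, 16, 64, 32] -> [32, 16, 64, 32]
row 2: [0, 0, 8, 0] -> [0, 0, 0, 8]
row 3: [8, 8, 4, 64] -> [0, 16, 4, 64]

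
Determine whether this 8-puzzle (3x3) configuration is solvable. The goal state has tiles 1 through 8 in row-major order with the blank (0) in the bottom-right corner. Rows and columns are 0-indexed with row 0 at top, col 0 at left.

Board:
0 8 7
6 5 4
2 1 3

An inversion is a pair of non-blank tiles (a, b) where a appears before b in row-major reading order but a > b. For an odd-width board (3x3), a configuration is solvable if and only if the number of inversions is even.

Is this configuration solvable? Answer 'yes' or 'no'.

Answer: yes

Derivation:
Inversions (pairs i<j in row-major order where tile[i] > tile[j] > 0): 26
26 is even, so the puzzle is solvable.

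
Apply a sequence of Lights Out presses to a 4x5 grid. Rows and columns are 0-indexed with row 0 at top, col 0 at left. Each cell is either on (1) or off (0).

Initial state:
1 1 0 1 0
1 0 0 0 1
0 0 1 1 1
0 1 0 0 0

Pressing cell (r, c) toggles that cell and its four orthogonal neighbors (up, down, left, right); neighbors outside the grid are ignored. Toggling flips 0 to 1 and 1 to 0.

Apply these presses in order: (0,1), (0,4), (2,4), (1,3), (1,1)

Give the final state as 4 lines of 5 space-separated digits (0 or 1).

Answer: 0 1 1 1 1
0 0 0 1 0
0 1 1 1 0
0 1 0 0 1

Derivation:
After press 1 at (0,1):
0 0 1 1 0
1 1 0 0 1
0 0 1 1 1
0 1 0 0 0

After press 2 at (0,4):
0 0 1 0 1
1 1 0 0 0
0 0 1 1 1
0 1 0 0 0

After press 3 at (2,4):
0 0 1 0 1
1 1 0 0 1
0 0 1 0 0
0 1 0 0 1

After press 4 at (1,3):
0 0 1 1 1
1 1 1 1 0
0 0 1 1 0
0 1 0 0 1

After press 5 at (1,1):
0 1 1 1 1
0 0 0 1 0
0 1 1 1 0
0 1 0 0 1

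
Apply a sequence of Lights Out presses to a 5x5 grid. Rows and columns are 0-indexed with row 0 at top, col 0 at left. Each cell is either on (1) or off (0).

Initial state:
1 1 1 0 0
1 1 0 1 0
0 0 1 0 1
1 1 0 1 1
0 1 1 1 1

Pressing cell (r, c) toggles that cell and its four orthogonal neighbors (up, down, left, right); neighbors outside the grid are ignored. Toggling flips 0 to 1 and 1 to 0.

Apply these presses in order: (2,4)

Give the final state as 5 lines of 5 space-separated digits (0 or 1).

Answer: 1 1 1 0 0
1 1 0 1 1
0 0 1 1 0
1 1 0 1 0
0 1 1 1 1

Derivation:
After press 1 at (2,4):
1 1 1 0 0
1 1 0 1 1
0 0 1 1 0
1 1 0 1 0
0 1 1 1 1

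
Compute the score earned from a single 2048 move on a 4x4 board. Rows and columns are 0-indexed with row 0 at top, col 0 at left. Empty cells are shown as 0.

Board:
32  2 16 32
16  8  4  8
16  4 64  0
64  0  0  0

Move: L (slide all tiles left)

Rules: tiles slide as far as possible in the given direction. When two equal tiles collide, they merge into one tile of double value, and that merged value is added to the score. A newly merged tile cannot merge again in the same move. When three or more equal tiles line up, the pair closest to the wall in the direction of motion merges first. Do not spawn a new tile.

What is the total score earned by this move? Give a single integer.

Answer: 0

Derivation:
Slide left:
row 0: [32, 2, 16, 32] -> [32, 2, 16, 32]  score +0 (running 0)
row 1: [16, 8, 4, 8] -> [16, 8, 4, 8]  score +0 (running 0)
row 2: [16, 4, 64, 0] -> [16, 4, 64, 0]  score +0 (running 0)
row 3: [64, 0, 0, 0] -> [64, 0, 0, 0]  score +0 (running 0)
Board after move:
32  2 16 32
16  8  4  8
16  4 64  0
64  0  0  0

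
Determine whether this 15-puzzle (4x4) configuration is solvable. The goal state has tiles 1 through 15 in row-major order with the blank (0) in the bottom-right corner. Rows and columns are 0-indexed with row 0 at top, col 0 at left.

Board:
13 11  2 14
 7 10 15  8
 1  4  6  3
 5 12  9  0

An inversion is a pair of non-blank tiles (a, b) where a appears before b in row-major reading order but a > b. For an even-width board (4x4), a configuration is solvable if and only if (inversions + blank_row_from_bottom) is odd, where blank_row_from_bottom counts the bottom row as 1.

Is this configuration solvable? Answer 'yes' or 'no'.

Answer: yes

Derivation:
Inversions: 62
Blank is in row 3 (0-indexed from top), which is row 1 counting from the bottom (bottom = 1).
62 + 1 = 63, which is odd, so the puzzle is solvable.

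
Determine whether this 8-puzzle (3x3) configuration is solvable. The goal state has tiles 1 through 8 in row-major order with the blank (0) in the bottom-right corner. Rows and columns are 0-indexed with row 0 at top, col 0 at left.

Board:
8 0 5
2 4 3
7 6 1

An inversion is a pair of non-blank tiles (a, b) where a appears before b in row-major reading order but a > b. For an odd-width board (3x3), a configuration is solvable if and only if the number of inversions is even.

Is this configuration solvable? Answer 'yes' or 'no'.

Answer: yes

Derivation:
Inversions (pairs i<j in row-major order where tile[i] > tile[j] > 0): 18
18 is even, so the puzzle is solvable.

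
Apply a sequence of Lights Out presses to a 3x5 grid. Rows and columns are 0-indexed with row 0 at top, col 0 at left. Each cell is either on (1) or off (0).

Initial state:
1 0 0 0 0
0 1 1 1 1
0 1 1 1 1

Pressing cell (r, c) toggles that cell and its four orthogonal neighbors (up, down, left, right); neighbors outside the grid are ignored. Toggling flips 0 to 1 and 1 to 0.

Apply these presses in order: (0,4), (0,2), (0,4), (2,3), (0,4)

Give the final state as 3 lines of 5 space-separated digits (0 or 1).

After press 1 at (0,4):
1 0 0 1 1
0 1 1 1 0
0 1 1 1 1

After press 2 at (0,2):
1 1 1 0 1
0 1 0 1 0
0 1 1 1 1

After press 3 at (0,4):
1 1 1 1 0
0 1 0 1 1
0 1 1 1 1

After press 4 at (2,3):
1 1 1 1 0
0 1 0 0 1
0 1 0 0 0

After press 5 at (0,4):
1 1 1 0 1
0 1 0 0 0
0 1 0 0 0

Answer: 1 1 1 0 1
0 1 0 0 0
0 1 0 0 0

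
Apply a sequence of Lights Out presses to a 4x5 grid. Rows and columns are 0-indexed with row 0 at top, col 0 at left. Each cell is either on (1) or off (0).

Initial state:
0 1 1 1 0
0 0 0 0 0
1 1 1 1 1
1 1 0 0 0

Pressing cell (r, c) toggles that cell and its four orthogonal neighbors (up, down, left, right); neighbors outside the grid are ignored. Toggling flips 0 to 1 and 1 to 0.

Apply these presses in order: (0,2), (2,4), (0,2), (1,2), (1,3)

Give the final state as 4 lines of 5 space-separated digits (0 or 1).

Answer: 0 1 0 0 0
0 1 0 0 0
1 1 0 1 0
1 1 0 0 1

Derivation:
After press 1 at (0,2):
0 0 0 0 0
0 0 1 0 0
1 1 1 1 1
1 1 0 0 0

After press 2 at (2,4):
0 0 0 0 0
0 0 1 0 1
1 1 1 0 0
1 1 0 0 1

After press 3 at (0,2):
0 1 1 1 0
0 0 0 0 1
1 1 1 0 0
1 1 0 0 1

After press 4 at (1,2):
0 1 0 1 0
0 1 1 1 1
1 1 0 0 0
1 1 0 0 1

After press 5 at (1,3):
0 1 0 0 0
0 1 0 0 0
1 1 0 1 0
1 1 0 0 1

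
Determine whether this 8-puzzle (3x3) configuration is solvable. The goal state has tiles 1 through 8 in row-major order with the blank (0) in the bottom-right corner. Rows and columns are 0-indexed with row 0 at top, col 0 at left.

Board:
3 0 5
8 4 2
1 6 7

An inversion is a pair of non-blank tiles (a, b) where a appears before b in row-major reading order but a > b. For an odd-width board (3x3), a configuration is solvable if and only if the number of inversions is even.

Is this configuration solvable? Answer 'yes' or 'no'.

Answer: no

Derivation:
Inversions (pairs i<j in row-major order where tile[i] > tile[j] > 0): 13
13 is odd, so the puzzle is not solvable.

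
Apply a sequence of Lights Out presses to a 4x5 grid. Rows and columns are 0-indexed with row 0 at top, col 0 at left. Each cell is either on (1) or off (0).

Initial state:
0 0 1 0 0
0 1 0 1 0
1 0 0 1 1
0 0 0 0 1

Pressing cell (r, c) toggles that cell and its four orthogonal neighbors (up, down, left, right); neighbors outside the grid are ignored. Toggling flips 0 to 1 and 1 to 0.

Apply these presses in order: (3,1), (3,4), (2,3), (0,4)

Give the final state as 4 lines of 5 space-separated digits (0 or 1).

After press 1 at (3,1):
0 0 1 0 0
0 1 0 1 0
1 1 0 1 1
1 1 1 0 1

After press 2 at (3,4):
0 0 1 0 0
0 1 0 1 0
1 1 0 1 0
1 1 1 1 0

After press 3 at (2,3):
0 0 1 0 0
0 1 0 0 0
1 1 1 0 1
1 1 1 0 0

After press 4 at (0,4):
0 0 1 1 1
0 1 0 0 1
1 1 1 0 1
1 1 1 0 0

Answer: 0 0 1 1 1
0 1 0 0 1
1 1 1 0 1
1 1 1 0 0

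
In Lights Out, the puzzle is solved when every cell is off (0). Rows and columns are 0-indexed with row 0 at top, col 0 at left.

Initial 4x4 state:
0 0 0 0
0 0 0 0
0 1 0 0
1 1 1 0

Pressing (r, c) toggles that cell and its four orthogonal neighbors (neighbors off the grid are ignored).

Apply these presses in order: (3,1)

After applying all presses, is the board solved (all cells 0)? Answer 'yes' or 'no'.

After press 1 at (3,1):
0 0 0 0
0 0 0 0
0 0 0 0
0 0 0 0

Lights still on: 0

Answer: yes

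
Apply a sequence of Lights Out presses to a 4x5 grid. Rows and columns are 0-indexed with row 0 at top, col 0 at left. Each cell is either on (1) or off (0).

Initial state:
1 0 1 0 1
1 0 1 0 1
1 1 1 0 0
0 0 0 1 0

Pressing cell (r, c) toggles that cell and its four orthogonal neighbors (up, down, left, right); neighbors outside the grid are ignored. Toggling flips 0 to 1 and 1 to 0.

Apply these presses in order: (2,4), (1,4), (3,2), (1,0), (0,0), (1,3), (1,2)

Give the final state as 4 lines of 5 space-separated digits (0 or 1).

After press 1 at (2,4):
1 0 1 0 1
1 0 1 0 0
1 1 1 1 1
0 0 0 1 1

After press 2 at (1,4):
1 0 1 0 0
1 0 1 1 1
1 1 1 1 0
0 0 0 1 1

After press 3 at (3,2):
1 0 1 0 0
1 0 1 1 1
1 1 0 1 0
0 1 1 0 1

After press 4 at (1,0):
0 0 1 0 0
0 1 1 1 1
0 1 0 1 0
0 1 1 0 1

After press 5 at (0,0):
1 1 1 0 0
1 1 1 1 1
0 1 0 1 0
0 1 1 0 1

After press 6 at (1,3):
1 1 1 1 0
1 1 0 0 0
0 1 0 0 0
0 1 1 0 1

After press 7 at (1,2):
1 1 0 1 0
1 0 1 1 0
0 1 1 0 0
0 1 1 0 1

Answer: 1 1 0 1 0
1 0 1 1 0
0 1 1 0 0
0 1 1 0 1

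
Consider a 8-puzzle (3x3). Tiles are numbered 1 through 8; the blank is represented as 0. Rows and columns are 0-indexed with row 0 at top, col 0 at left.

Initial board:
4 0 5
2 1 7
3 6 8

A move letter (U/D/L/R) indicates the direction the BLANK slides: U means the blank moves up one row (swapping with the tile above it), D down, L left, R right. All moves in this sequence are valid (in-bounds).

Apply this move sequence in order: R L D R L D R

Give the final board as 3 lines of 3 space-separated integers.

After move 1 (R):
4 5 0
2 1 7
3 6 8

After move 2 (L):
4 0 5
2 1 7
3 6 8

After move 3 (D):
4 1 5
2 0 7
3 6 8

After move 4 (R):
4 1 5
2 7 0
3 6 8

After move 5 (L):
4 1 5
2 0 7
3 6 8

After move 6 (D):
4 1 5
2 6 7
3 0 8

After move 7 (R):
4 1 5
2 6 7
3 8 0

Answer: 4 1 5
2 6 7
3 8 0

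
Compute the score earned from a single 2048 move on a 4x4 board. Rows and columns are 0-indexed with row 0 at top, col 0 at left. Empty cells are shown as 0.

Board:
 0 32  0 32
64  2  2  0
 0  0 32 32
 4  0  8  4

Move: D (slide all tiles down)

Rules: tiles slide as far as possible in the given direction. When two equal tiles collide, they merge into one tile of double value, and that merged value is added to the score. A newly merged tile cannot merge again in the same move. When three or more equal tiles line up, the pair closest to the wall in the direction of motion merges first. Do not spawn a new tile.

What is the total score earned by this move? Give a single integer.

Answer: 64

Derivation:
Slide down:
col 0: [0, 64, 0, 4] -> [0, 0, 64, 4]  score +0 (running 0)
col 1: [32, 2, 0, 0] -> [0, 0, 32, 2]  score +0 (running 0)
col 2: [0, 2, 32, 8] -> [0, 2, 32, 8]  score +0 (running 0)
col 3: [32, 0, 32, 4] -> [0, 0, 64, 4]  score +64 (running 64)
Board after move:
 0  0  0  0
 0  0  2  0
64 32 32 64
 4  2  8  4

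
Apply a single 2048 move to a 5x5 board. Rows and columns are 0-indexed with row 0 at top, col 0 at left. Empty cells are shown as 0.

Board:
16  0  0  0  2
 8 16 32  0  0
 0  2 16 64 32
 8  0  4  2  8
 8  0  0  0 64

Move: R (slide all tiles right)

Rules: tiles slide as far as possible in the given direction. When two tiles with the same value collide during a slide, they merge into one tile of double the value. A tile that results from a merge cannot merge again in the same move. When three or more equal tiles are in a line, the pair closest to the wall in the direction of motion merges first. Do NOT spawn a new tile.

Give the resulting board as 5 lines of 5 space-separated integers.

Slide right:
row 0: [16, 0, 0, 0, 2] -> [0, 0, 0, 16, 2]
row 1: [8, 16, 32, 0, 0] -> [0, 0, 8, 16, 32]
row 2: [0, 2, 16, 64, 32] -> [0, 2, 16, 64, 32]
row 3: [8, 0, 4, 2, 8] -> [0, 8, 4, 2, 8]
row 4: [8, 0, 0, 0, 64] -> [0, 0, 0, 8, 64]

Answer:  0  0  0 16  2
 0  0  8 16 32
 0  2 16 64 32
 0  8  4  2  8
 0  0  0  8 64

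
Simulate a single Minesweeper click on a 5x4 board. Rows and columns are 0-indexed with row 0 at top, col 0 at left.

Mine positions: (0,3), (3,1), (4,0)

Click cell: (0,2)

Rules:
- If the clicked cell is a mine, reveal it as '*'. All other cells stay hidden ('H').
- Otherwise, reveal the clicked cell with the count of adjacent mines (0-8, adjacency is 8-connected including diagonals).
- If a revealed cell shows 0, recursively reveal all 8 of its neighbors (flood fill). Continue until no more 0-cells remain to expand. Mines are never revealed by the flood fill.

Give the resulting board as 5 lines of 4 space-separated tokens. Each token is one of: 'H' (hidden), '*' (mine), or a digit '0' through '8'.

H H 1 H
H H H H
H H H H
H H H H
H H H H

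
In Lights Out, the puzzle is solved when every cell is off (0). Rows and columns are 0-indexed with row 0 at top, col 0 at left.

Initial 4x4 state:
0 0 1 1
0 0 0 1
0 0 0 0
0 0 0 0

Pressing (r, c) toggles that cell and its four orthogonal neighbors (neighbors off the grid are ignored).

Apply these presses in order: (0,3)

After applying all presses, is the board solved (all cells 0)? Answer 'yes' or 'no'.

After press 1 at (0,3):
0 0 0 0
0 0 0 0
0 0 0 0
0 0 0 0

Lights still on: 0

Answer: yes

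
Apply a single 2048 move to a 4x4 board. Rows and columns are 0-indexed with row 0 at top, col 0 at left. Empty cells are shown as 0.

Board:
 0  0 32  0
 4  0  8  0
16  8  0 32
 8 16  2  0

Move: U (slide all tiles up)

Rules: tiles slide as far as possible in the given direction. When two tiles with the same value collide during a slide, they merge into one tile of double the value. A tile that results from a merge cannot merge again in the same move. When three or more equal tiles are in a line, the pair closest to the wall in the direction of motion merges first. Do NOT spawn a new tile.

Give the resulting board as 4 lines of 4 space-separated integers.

Answer:  4  8 32 32
16 16  8  0
 8  0  2  0
 0  0  0  0

Derivation:
Slide up:
col 0: [0, 4, 16, 8] -> [4, 16, 8, 0]
col 1: [0, 0, 8, 16] -> [8, 16, 0, 0]
col 2: [32, 8, 0, 2] -> [32, 8, 2, 0]
col 3: [0, 0, 32, 0] -> [32, 0, 0, 0]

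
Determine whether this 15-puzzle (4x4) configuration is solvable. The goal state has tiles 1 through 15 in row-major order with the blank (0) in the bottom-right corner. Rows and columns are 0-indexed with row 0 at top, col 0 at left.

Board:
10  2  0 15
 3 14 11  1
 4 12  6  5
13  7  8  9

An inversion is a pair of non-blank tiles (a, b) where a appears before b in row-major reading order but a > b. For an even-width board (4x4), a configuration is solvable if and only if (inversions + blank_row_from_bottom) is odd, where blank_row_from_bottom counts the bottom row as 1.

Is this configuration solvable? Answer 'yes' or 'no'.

Inversions: 49
Blank is in row 0 (0-indexed from top), which is row 4 counting from the bottom (bottom = 1).
49 + 4 = 53, which is odd, so the puzzle is solvable.

Answer: yes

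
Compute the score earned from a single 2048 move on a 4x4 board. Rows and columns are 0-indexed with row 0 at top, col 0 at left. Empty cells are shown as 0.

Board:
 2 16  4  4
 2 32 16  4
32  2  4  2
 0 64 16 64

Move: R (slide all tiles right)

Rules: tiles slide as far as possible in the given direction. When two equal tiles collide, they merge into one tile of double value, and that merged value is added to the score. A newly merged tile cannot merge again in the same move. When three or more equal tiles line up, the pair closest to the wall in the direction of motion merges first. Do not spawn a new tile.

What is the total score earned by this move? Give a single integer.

Answer: 8

Derivation:
Slide right:
row 0: [2, 16, 4, 4] -> [0, 2, 16, 8]  score +8 (running 8)
row 1: [2, 32, 16, 4] -> [2, 32, 16, 4]  score +0 (running 8)
row 2: [32, 2, 4, 2] -> [32, 2, 4, 2]  score +0 (running 8)
row 3: [0, 64, 16, 64] -> [0, 64, 16, 64]  score +0 (running 8)
Board after move:
 0  2 16  8
 2 32 16  4
32  2  4  2
 0 64 16 64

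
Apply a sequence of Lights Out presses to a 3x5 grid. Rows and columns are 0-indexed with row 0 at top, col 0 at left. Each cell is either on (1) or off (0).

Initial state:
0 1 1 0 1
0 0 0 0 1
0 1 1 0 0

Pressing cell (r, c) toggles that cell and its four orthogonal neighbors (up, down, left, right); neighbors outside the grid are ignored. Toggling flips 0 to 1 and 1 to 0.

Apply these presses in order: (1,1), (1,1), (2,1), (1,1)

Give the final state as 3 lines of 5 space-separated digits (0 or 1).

Answer: 0 0 1 0 1
1 0 1 0 1
1 1 0 0 0

Derivation:
After press 1 at (1,1):
0 0 1 0 1
1 1 1 0 1
0 0 1 0 0

After press 2 at (1,1):
0 1 1 0 1
0 0 0 0 1
0 1 1 0 0

After press 3 at (2,1):
0 1 1 0 1
0 1 0 0 1
1 0 0 0 0

After press 4 at (1,1):
0 0 1 0 1
1 0 1 0 1
1 1 0 0 0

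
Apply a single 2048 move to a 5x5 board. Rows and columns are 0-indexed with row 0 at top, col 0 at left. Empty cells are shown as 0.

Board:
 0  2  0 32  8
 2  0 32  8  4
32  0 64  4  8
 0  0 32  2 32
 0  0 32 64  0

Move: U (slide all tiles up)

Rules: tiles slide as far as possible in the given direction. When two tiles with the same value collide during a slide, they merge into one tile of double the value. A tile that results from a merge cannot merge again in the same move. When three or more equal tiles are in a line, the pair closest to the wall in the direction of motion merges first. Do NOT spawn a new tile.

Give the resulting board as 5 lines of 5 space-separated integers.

Slide up:
col 0: [0, 2, 32, 0, 0] -> [2, 32, 0, 0, 0]
col 1: [2, 0, 0, 0, 0] -> [2, 0, 0, 0, 0]
col 2: [0, 32, 64, 32, 32] -> [32, 64, 64, 0, 0]
col 3: [32, 8, 4, 2, 64] -> [32, 8, 4, 2, 64]
col 4: [8, 4, 8, 32, 0] -> [8, 4, 8, 32, 0]

Answer:  2  2 32 32  8
32  0 64  8  4
 0  0 64  4  8
 0  0  0  2 32
 0  0  0 64  0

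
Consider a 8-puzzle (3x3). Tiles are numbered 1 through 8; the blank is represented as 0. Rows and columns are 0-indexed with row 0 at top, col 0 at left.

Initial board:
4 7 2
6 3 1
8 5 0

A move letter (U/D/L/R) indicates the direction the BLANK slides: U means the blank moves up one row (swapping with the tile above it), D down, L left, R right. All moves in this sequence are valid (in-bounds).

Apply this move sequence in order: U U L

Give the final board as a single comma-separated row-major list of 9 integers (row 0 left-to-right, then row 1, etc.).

Answer: 4, 0, 7, 6, 3, 2, 8, 5, 1

Derivation:
After move 1 (U):
4 7 2
6 3 0
8 5 1

After move 2 (U):
4 7 0
6 3 2
8 5 1

After move 3 (L):
4 0 7
6 3 2
8 5 1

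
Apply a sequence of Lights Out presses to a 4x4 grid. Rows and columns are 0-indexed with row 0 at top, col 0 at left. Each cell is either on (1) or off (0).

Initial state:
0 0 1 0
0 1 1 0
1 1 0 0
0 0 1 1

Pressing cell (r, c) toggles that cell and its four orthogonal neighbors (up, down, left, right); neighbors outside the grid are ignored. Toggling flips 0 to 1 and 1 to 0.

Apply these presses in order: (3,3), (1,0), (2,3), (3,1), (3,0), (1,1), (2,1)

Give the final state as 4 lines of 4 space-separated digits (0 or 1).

Answer: 1 1 1 0
0 0 0 1
0 0 0 0
0 1 1 1

Derivation:
After press 1 at (3,3):
0 0 1 0
0 1 1 0
1 1 0 1
0 0 0 0

After press 2 at (1,0):
1 0 1 0
1 0 1 0
0 1 0 1
0 0 0 0

After press 3 at (2,3):
1 0 1 0
1 0 1 1
0 1 1 0
0 0 0 1

After press 4 at (3,1):
1 0 1 0
1 0 1 1
0 0 1 0
1 1 1 1

After press 5 at (3,0):
1 0 1 0
1 0 1 1
1 0 1 0
0 0 1 1

After press 6 at (1,1):
1 1 1 0
0 1 0 1
1 1 1 0
0 0 1 1

After press 7 at (2,1):
1 1 1 0
0 0 0 1
0 0 0 0
0 1 1 1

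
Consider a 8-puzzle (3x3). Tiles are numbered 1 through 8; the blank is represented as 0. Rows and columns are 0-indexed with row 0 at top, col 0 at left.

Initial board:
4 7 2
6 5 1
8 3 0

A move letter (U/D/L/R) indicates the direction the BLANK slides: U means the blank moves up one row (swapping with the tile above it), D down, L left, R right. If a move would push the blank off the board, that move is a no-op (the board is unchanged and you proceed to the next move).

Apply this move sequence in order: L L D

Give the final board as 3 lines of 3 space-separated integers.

Answer: 4 7 2
6 5 1
0 8 3

Derivation:
After move 1 (L):
4 7 2
6 5 1
8 0 3

After move 2 (L):
4 7 2
6 5 1
0 8 3

After move 3 (D):
4 7 2
6 5 1
0 8 3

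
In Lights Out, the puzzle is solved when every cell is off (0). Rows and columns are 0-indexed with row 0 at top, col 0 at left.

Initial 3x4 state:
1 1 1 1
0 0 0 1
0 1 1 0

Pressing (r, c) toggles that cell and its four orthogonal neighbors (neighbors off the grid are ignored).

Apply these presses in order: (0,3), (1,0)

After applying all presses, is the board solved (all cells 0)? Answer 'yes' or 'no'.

After press 1 at (0,3):
1 1 0 0
0 0 0 0
0 1 1 0

After press 2 at (1,0):
0 1 0 0
1 1 0 0
1 1 1 0

Lights still on: 6

Answer: no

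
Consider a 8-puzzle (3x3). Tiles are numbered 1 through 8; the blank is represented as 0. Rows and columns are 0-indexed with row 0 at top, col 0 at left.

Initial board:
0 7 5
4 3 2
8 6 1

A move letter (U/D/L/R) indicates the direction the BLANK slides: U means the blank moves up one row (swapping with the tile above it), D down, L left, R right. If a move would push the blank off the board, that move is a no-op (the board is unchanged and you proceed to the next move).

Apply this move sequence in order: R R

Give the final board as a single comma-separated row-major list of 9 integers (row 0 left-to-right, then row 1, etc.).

After move 1 (R):
7 0 5
4 3 2
8 6 1

After move 2 (R):
7 5 0
4 3 2
8 6 1

Answer: 7, 5, 0, 4, 3, 2, 8, 6, 1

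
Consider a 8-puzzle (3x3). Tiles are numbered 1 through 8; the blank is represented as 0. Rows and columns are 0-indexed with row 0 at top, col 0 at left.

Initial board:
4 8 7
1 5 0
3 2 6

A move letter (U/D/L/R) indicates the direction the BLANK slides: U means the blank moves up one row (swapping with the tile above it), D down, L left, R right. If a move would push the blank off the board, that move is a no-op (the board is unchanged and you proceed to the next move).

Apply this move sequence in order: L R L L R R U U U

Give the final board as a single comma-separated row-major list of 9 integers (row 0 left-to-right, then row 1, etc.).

Answer: 4, 8, 0, 1, 5, 7, 3, 2, 6

Derivation:
After move 1 (L):
4 8 7
1 0 5
3 2 6

After move 2 (R):
4 8 7
1 5 0
3 2 6

After move 3 (L):
4 8 7
1 0 5
3 2 6

After move 4 (L):
4 8 7
0 1 5
3 2 6

After move 5 (R):
4 8 7
1 0 5
3 2 6

After move 6 (R):
4 8 7
1 5 0
3 2 6

After move 7 (U):
4 8 0
1 5 7
3 2 6

After move 8 (U):
4 8 0
1 5 7
3 2 6

After move 9 (U):
4 8 0
1 5 7
3 2 6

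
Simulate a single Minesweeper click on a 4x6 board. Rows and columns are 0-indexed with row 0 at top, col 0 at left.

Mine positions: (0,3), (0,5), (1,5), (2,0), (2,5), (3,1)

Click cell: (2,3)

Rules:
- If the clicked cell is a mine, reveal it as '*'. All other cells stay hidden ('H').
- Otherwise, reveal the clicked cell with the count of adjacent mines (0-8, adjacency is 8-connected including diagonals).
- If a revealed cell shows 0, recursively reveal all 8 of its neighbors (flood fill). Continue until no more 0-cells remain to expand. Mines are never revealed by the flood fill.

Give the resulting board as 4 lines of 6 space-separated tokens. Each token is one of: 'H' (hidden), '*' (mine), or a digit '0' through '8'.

H H H H H H
H H 1 1 4 H
H H 1 0 2 H
H H 1 0 1 H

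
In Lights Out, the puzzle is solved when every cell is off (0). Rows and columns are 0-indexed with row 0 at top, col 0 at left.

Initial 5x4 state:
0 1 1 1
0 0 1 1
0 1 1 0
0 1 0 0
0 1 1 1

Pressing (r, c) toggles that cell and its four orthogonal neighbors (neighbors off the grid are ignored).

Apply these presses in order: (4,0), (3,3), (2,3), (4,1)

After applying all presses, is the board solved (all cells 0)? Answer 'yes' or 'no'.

After press 1 at (4,0):
0 1 1 1
0 0 1 1
0 1 1 0
1 1 0 0
1 0 1 1

After press 2 at (3,3):
0 1 1 1
0 0 1 1
0 1 1 1
1 1 1 1
1 0 1 0

After press 3 at (2,3):
0 1 1 1
0 0 1 0
0 1 0 0
1 1 1 0
1 0 1 0

After press 4 at (4,1):
0 1 1 1
0 0 1 0
0 1 0 0
1 0 1 0
0 1 0 0

Lights still on: 8

Answer: no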